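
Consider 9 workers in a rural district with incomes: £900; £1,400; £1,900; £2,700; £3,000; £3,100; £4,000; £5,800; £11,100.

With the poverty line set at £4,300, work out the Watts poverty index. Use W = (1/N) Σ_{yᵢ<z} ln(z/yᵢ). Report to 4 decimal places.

Below the line: £900, £1,400, £1,900, £2,700, £3,000, £3,100, £4,000 (q = 7 of N = 9).
ln(z/y) terms: ln(4300/900) = 1.5640; ln(4300/1400) = 1.1221; ln(4300/1900) = 0.8168; ln(4300/2700) = 0.4654; ln(4300/3000) = 0.3600; ln(4300/3100) = 0.3272; ln(4300/4000) = 0.0723.
W = 4.727779 / 9 = 0.5253.

0.5253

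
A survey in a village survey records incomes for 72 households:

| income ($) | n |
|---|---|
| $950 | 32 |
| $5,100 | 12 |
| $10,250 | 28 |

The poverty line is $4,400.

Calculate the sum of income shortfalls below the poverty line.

Poor units: 32×$950 (q = 32 of N = 72).
Individual gaps: 32×(4400−950) = 110400.
Aggregate gap = $110,400.

$110,400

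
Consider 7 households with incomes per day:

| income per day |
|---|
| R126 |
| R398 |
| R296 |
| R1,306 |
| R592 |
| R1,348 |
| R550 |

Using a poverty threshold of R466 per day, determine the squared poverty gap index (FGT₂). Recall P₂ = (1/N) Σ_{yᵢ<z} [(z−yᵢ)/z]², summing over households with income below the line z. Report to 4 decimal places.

Below the line: R126, R296, R398 (q = 3 of N = 7).
Normalized shortfalls: (466−126)/466 = 0.7296; (466−296)/466 = 0.3648; (466−398)/466 = 0.1459.
Squared: 0.5323; 0.1331; 0.0213.
Sum = 0.686714; P₂ = 0.686714 / 7 = 0.0981.

0.0981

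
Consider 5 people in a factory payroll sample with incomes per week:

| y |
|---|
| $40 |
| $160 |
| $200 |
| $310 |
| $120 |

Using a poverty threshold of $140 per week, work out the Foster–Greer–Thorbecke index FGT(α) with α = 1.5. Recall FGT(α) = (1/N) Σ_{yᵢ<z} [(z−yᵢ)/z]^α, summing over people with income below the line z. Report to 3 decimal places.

Incomes under z: $40, $120 (q = 2 of N = 5).
Relative gaps: (140−40)/140 = 0.7143; (140−120)/140 = 0.1429.
Raised to α = 1.5: 0.60368; 0.05399.
Sum = 0.657677; FGT(1.5) = 0.657677 / 5 = 0.132.

0.132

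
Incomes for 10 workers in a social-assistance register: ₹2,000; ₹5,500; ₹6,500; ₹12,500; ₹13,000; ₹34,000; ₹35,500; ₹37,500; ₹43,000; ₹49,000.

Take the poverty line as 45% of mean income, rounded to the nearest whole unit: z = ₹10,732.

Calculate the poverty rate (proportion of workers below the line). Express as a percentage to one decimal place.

30.0%

3 of the 10 workers have income below ₹10,732.
H = 3/10 = 30.0%.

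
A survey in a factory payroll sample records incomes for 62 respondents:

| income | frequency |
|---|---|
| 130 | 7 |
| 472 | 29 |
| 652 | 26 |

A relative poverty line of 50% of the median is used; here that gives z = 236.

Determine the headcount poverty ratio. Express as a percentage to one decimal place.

7 of the 62 respondents have income below 236.
H = 7/62 = 11.3%.

11.3%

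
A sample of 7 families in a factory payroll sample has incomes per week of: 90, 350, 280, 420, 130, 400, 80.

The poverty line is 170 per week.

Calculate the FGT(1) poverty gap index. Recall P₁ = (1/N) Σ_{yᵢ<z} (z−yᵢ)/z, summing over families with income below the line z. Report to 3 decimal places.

0.176

Incomes under z: 80, 90, 130 (q = 3 of N = 7).
Normalized shortfalls: (170−80)/170 = 0.5294; (170−90)/170 = 0.4706; (170−130)/170 = 0.2353.
Σ = 1.235294. Dividing by the full population N = 7 gives P₁ = 0.176.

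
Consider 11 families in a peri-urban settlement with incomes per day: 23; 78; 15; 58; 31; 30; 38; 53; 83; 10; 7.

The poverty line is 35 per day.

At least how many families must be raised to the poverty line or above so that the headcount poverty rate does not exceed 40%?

6 of the 11 families are poor, so H = 6/11 = 0.545.
A headcount ratio of at most 40% allows at most ⌊0.40 × 11⌋ = 4 poor families.
So at least 6 − 4 = 2 must be lifted.

2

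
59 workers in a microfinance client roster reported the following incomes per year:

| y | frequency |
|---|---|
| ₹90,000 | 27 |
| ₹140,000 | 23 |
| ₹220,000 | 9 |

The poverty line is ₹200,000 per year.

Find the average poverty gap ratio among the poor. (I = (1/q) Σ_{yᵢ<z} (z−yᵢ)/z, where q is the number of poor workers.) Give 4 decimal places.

Below z: 27×₹90,000, 23×₹140,000 (q = 50 of N = 59).
Relative gaps: 0.5500 (×27), 0.3000 (×23); sum = 21.750000.
I averages over the q = 50 poor units only: 21.750000 / 50 = 0.4350.

0.4350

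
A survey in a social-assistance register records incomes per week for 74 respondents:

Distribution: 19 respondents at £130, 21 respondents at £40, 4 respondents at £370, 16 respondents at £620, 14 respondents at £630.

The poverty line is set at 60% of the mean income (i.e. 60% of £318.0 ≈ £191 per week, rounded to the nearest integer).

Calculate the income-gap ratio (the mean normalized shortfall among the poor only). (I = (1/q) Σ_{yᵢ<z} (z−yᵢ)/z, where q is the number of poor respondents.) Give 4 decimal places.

Incomes under z: 21×£40, 19×£130 (q = 40 of N = 74).
Relative gaps: 0.7906 (×21), 0.3194 (×19); sum = 22.670157.
I averages over the q = 40 poor units only: 22.670157 / 40 = 0.5668.

0.5668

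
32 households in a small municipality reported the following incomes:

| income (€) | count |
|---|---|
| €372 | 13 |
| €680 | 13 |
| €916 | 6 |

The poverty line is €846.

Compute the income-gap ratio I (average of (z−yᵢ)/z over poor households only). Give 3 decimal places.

0.378

Below the line: 13×€372, 13×€680 (q = 26 of N = 32).
Shortfall ratios (z−y)/z: 0.5603 (×13), 0.1962 (×13); sum = 9.834515.
I averages over the q = 26 poor units only: 9.834515 / 26 = 0.378.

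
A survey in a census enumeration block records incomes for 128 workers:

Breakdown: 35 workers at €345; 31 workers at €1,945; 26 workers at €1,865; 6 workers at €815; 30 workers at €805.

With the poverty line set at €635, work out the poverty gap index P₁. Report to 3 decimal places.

Below the line: 35×€345 (q = 35 of N = 128).
Gap ratios (z−y)/z: (635−345)/635 = 0.4567 (×35).
Σ = 15.984252. Dividing by the full population N = 128 gives P₁ = 0.125.

0.125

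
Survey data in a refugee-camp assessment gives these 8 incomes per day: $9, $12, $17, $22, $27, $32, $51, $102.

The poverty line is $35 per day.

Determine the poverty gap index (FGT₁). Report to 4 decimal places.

0.3250

Incomes under z: $9, $12, $17, $22, $27, $32 (q = 6 of N = 8).
Gap ratios (z−y)/z: (35−9)/35 = 0.7429; (35−12)/35 = 0.6571; (35−17)/35 = 0.5143; (35−22)/35 = 0.3714; (35−27)/35 = 0.2286; (35−32)/35 = 0.0857.
Σ = 2.600000. Dividing by the full population N = 8 gives P₁ = 0.3250.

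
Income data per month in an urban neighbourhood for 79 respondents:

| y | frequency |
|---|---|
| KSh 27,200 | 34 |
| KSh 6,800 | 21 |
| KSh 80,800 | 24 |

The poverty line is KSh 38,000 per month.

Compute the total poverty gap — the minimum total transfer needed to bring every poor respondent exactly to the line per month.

Below the line: 21×KSh 6,800, 34×KSh 27,200 (q = 55 of N = 79).
Individual gaps: 21×(38000−6800) = 655200; 34×(38000−27200) = 367200.
Aggregate gap = KSh 1,022,400.

KSh 1,022,400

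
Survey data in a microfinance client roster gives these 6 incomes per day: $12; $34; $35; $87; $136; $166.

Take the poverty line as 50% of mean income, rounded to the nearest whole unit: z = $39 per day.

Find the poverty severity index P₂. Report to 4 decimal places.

Below z: $12, $34, $35 (q = 3 of N = 6).
Normalized shortfalls: (39−12)/39 = 0.6923; (39−34)/39 = 0.1282; (39−35)/39 = 0.1026.
Squared: 0.4793; 0.0164; 0.0105.
Sum = 0.506246; P₂ = 0.506246 / 6 = 0.0844.

0.0844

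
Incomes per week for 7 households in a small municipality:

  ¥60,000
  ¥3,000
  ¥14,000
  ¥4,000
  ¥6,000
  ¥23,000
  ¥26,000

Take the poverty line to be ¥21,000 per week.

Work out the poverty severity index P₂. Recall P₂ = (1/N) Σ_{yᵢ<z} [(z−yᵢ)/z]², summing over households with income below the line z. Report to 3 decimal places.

Below the line: ¥3,000, ¥4,000, ¥6,000, ¥14,000 (q = 4 of N = 7).
Shortfall ratios: (21000−3000)/21000 = 0.8571; (21000−4000)/21000 = 0.8095; (21000−6000)/21000 = 0.7143; (21000−14000)/21000 = 0.3333.
Squared: 0.7347; 0.6553; 0.5102; 0.1111.
Sum = 2.011338; P₂ = 2.011338 / 7 = 0.287.

0.287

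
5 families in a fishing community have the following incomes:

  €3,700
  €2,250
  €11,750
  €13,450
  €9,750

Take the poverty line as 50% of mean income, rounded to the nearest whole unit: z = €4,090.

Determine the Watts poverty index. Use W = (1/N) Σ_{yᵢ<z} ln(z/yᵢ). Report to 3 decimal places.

Incomes under z: €2,250, €3,700 (q = 2 of N = 5).
Log shortfalls: ln(4090/2250) = 0.5976; ln(4090/3700) = 0.1002.
W = 0.697827 / 5 = 0.140.

0.140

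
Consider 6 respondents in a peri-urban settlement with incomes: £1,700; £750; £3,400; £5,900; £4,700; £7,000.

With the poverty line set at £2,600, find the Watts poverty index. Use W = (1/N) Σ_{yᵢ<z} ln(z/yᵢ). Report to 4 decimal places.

0.2780

Below the line: £750, £1,700 (q = 2 of N = 6).
ln(z/y) terms: ln(2600/750) = 1.2432; ln(2600/1700) = 0.4249.
W = 1.668077 / 6 = 0.2780.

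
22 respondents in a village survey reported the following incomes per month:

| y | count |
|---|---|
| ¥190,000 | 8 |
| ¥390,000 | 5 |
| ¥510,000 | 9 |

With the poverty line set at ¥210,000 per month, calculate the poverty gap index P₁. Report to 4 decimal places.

Below z: 8×¥190,000 (q = 8 of N = 22).
Shortfall ratios: (210000−190000)/210000 = 0.0952 (×8).
Σ = 0.761905. Dividing by the full population N = 22 gives P₁ = 0.0346.

0.0346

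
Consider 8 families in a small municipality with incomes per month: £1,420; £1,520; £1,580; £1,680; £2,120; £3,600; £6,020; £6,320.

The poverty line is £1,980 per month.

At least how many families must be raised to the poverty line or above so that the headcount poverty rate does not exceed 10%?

4

Currently q = 4 of N = 8 are below the line (H = 0.500).
A headcount ratio of at most 10% allows at most ⌊0.10 × 8⌋ = 0 poor families.
So at least 4 − 0 = 4 must be lifted.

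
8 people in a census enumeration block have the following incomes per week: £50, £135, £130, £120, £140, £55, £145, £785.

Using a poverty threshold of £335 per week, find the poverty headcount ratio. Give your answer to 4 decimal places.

0.8750

7 of the 8 people have income below £335.
H = 7/8 = 0.8750.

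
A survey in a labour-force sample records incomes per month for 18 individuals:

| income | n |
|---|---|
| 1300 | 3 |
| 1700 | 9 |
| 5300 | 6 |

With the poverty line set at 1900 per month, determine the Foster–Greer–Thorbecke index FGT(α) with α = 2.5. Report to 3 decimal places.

Below the line: 3×1300, 9×1700 (q = 12 of N = 18).
Shortfall ratios: (1900−1300)/1900 = 0.3158 (×3); (1900−1700)/1900 = 0.1053 (×9).
Raised to α = 2.5: 0.05604 (×3); 0.00359 (×9).
Sum = 0.200473; FGT(2.5) = 0.200473 / 18 = 0.011.

0.011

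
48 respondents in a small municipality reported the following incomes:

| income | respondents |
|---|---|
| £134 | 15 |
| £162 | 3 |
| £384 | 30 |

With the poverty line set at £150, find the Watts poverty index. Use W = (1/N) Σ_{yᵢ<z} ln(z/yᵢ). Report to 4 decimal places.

0.0352

Below z: 15×£134 (q = 15 of N = 48).
ln(z/y) terms: ln(150/134) = 0.1128 (×15).
W = 1.691932 / 48 = 0.0352.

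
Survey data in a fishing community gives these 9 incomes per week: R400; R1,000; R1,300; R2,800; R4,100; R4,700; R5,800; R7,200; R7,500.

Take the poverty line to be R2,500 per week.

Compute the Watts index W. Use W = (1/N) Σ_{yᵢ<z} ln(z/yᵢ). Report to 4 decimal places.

Incomes under z: R400, R1,000, R1,300 (q = 3 of N = 9).
Log gaps: ln(2500/400) = 1.8326; ln(2500/1000) = 0.9163; ln(2500/1300) = 0.6539.
W = 3.402799 / 9 = 0.3781.

0.3781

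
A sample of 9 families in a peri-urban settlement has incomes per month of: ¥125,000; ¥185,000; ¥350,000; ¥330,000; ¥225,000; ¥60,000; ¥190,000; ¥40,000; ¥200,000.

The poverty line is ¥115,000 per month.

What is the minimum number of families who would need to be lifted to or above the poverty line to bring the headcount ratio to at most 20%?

1

2 of the 9 families are poor, so H = 2/9 = 0.222.
A headcount ratio of at most 20% allows at most ⌊0.20 × 9⌋ = 1 poor families.
So at least 2 − 1 = 1 must be lifted.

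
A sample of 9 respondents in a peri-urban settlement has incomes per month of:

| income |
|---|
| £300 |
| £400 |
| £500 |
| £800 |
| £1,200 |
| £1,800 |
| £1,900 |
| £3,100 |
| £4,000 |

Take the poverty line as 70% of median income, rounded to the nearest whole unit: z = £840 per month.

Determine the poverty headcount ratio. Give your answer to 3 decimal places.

0.444

4 of the 9 respondents have income below £840.
H = 4/9 = 0.444.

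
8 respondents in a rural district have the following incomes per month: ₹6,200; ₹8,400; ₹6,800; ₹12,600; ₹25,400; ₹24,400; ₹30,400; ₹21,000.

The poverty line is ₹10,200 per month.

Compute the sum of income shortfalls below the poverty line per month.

Poor units: ₹6,200, ₹6,800, ₹8,400 (q = 3 of N = 8).
Individual gaps: 10200−6200 = 4000; 10200−6800 = 3400; 10200−8400 = 1800.
Aggregate gap = ₹9,200.

₹9,200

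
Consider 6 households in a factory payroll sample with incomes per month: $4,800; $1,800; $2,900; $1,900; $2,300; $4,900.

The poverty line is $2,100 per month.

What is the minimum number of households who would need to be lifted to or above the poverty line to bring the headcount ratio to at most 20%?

Currently q = 2 of N = 6 are below the line (H = 0.333).
A headcount ratio of at most 20% allows at most ⌊0.20 × 6⌋ = 1 poor households.
So at least 2 − 1 = 1 must be lifted.

1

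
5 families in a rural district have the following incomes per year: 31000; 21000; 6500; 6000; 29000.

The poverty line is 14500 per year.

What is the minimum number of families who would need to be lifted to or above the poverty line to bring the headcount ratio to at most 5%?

Currently q = 2 of N = 5 are below the line (H = 0.400).
A headcount ratio of at most 5% allows at most ⌊0.05 × 5⌋ = 0 poor families.
So at least 2 − 0 = 2 must be lifted.

2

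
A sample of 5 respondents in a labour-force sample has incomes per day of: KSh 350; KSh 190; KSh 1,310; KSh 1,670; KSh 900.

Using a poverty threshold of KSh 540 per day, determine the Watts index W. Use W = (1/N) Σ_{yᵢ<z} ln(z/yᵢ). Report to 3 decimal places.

Poor units: KSh 190, KSh 350 (q = 2 of N = 5).
ln(z/y) terms: ln(540/190) = 1.0445; ln(540/350) = 0.4336.
W = 1.478181 / 5 = 0.296.

0.296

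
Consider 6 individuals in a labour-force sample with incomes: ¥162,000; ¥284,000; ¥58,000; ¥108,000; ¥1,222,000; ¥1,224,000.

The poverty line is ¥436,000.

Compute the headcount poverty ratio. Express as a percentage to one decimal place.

4 of the 6 individuals have income below ¥436,000.
H = 4/6 = 66.7%.

66.7%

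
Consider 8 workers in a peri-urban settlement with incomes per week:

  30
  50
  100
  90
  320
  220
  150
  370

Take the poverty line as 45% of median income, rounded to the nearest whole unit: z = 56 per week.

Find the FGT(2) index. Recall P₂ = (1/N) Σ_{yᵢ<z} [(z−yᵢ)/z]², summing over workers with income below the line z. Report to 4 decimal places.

0.0284

Below the line: 30, 50 (q = 2 of N = 8).
Gap ratios (z−y)/z: (56−30)/56 = 0.4643; (56−50)/56 = 0.1071.
Squared: 0.2156; 0.0115.
Sum = 0.227041; P₂ = 0.227041 / 8 = 0.0284.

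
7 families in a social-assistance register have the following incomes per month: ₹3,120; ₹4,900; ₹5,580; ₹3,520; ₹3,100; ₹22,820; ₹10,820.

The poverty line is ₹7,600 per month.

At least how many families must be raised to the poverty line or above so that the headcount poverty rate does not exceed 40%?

5 of the 7 families are poor, so H = 5/7 = 0.714.
A headcount ratio of at most 40% allows at most ⌊0.40 × 7⌋ = 2 poor families.
So at least 5 − 2 = 3 must be lifted.

3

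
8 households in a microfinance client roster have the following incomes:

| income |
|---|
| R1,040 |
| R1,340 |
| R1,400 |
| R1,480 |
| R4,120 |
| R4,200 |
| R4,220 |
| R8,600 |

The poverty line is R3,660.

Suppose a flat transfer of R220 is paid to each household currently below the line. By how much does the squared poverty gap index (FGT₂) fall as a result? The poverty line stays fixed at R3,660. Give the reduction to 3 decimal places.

Before: below the line — R1,040, R1,340, R1,400, R1,480; squared poverty gap index (FGT₂) = 0.20629.
After the R220 transfer: below the line — R1,260, R1,560, R1,620, R1,700; squared poverty gap index (FGT₂) = 0.16958.
Reduction = 0.20629 − 0.16958 = 0.037.

0.037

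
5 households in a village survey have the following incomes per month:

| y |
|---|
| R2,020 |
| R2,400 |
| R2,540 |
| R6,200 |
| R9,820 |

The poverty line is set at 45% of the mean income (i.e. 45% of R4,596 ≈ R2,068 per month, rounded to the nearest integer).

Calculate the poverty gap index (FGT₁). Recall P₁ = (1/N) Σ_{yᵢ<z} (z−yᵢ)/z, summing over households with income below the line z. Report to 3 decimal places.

Incomes under z: R2,020 (q = 1 of N = 5).
Relative gaps: (2068−2020)/2068 = 0.0232.
Sum of shortfalls = 0.023211; P₁ averages over all N: 0.023211 / 5 = 0.005.

0.005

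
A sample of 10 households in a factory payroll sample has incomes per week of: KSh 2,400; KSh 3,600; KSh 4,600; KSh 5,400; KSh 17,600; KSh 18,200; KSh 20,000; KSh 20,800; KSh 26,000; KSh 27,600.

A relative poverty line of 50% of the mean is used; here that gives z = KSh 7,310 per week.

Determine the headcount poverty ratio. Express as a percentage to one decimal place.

4 of the 10 households have income below KSh 7,310.
H = 4/10 = 40.0%.

40.0%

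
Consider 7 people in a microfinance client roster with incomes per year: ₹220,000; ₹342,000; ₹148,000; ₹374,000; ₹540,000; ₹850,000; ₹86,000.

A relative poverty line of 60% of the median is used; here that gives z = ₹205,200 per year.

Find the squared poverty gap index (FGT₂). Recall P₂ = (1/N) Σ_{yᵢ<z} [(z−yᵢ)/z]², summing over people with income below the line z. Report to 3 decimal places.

Incomes under z: ₹86,000, ₹148,000 (q = 2 of N = 7).
Shortfall ratios: (205200−86000)/205200 = 0.5809; (205200−148000)/205200 = 0.2788.
Squared: 0.3374; 0.0777.
Sum = 0.415144; P₂ = 0.415144 / 7 = 0.059.

0.059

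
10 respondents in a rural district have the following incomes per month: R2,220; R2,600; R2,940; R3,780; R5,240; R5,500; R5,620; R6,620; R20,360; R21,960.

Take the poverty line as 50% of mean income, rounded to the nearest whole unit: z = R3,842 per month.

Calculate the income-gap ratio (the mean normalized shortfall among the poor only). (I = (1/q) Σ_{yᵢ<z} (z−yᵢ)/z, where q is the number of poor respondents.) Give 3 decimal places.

Incomes under z: R2,220, R2,600, R2,940, R3,780 (q = 4 of N = 10).
Shortfall ratios (z−y)/z: 0.4222, 0.3233, 0.2348, 0.0161; sum = 0.996356.
The income-gap ratio divides by q (the poor only): 0.996356 / 4 = 0.249.

0.249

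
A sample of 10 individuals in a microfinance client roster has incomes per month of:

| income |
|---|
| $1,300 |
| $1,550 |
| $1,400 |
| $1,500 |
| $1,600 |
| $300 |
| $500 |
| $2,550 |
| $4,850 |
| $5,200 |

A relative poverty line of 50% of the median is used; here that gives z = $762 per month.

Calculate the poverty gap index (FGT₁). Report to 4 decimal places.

Incomes under z: $300, $500 (q = 2 of N = 10).
Normalized shortfalls: (762−300)/762 = 0.6063; (762−500)/762 = 0.3438.
Σ = 0.950131. Dividing by the full population N = 10 gives P₁ = 0.0950.

0.0950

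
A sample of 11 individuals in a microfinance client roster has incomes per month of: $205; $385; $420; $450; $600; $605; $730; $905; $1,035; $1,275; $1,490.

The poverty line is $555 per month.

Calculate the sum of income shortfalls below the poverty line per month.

Incomes under z: $205, $385, $420, $450 (q = 4 of N = 11).
Individual gaps: 555−205 = 350; 555−385 = 170; 555−420 = 135; 555−450 = 105.
Aggregate gap = $760.

$760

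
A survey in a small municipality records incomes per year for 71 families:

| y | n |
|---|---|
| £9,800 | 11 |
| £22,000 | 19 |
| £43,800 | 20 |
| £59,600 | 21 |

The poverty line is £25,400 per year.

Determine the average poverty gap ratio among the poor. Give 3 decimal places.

Incomes under z: 11×£9,800, 19×£22,000 (q = 30 of N = 71).
Relative gaps: 0.6142 (×11), 0.1339 (×19); sum = 9.299213.
The income-gap ratio divides by q (the poor only): 9.299213 / 30 = 0.310.

0.310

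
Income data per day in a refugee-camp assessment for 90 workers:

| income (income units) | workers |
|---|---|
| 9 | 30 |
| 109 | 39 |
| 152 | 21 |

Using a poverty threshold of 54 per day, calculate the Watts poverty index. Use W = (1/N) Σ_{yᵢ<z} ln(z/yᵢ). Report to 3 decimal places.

Below z: 30×9 (q = 30 of N = 90).
Log shortfalls: ln(54/9) = 1.7918 (×30).
W = 53.752784 / 90 = 0.597.

0.597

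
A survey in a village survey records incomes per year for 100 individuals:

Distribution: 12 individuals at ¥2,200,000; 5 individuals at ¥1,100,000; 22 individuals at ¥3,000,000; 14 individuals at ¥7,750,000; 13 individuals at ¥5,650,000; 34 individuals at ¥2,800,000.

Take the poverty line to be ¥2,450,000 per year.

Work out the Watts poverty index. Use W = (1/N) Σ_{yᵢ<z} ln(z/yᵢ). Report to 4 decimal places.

0.0530

Poor units: 5×¥1,100,000, 12×¥2,200,000 (q = 17 of N = 100).
Log gaps: ln(2450000/1100000) = 0.8008 (×5); ln(2450000/2200000) = 0.1076 (×12).
W = 5.295457 / 100 = 0.0530.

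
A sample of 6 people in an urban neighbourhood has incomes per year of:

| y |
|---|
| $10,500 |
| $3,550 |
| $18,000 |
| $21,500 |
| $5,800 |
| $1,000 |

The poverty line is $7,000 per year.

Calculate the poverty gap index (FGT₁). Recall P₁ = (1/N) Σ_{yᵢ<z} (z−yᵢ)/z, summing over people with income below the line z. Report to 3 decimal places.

0.254

Incomes under z: $1,000, $3,550, $5,800 (q = 3 of N = 6).
Shortfall ratios: (7000−1000)/7000 = 0.8571; (7000−3550)/7000 = 0.4929; (7000−5800)/7000 = 0.1714.
Σ = 1.521429. Dividing by the full population N = 6 gives P₁ = 0.254.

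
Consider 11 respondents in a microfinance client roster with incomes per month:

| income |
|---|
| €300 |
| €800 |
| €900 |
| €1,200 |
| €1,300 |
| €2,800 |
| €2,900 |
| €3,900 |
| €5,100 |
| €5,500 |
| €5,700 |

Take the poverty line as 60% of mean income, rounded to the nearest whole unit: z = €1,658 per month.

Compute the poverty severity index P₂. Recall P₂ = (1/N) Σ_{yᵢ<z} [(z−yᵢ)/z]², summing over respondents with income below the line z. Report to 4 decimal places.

Poor units: €300, €800, €900, €1,200, €1,300 (q = 5 of N = 11).
Shortfall ratios: (1658−300)/1658 = 0.8191; (1658−800)/1658 = 0.5175; (1658−900)/1658 = 0.4572; (1658−1200)/1658 = 0.2762; (1658−1300)/1658 = 0.2159.
Squared: 0.6709; 0.2678; 0.2090; 0.0763; 0.0466.
Sum = 1.270595; P₂ = 1.270595 / 11 = 0.1155.

0.1155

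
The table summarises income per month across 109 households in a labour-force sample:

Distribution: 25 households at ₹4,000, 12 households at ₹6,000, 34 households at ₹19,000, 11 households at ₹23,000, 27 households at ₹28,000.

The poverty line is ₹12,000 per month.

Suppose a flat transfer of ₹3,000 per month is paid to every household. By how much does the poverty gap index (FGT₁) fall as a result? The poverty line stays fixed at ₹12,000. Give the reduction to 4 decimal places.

Before: below the line — 25×₹4,000, 12×₹6,000; poverty gap index (FGT₁) = 0.207951.
After the ₹3,000 transfer: below the line — 25×₹7,000, 12×₹9,000; poverty gap index (FGT₁) = 0.123089.
Reduction = 0.207951 − 0.123089 = 0.0849.

0.0849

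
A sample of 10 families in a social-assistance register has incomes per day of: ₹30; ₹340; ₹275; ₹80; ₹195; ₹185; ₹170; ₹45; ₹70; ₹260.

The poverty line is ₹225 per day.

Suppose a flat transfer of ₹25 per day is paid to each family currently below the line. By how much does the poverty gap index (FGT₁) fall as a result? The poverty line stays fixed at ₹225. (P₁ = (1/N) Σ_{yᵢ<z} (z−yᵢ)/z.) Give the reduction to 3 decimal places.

Before: below the line — ₹30, ₹45, ₹70, ₹80, ₹170, ₹185, ₹195; poverty gap index (FGT₁) = 0.35556.
After the ₹25 transfer: below the line — ₹55, ₹70, ₹95, ₹105, ₹195, ₹210, ₹220; poverty gap index (FGT₁) = 0.27778.
Reduction = 0.35556 − 0.27778 = 0.078.

0.078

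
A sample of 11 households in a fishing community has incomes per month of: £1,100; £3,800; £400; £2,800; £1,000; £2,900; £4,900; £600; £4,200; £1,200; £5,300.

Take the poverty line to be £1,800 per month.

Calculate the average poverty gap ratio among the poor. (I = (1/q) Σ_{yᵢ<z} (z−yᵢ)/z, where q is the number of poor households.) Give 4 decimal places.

Below the line: £400, £600, £1,000, £1,100, £1,200 (q = 5 of N = 11).
Relative gaps: 0.7778, 0.6667, 0.4444, 0.3889, 0.3333; sum = 2.611111.
The income-gap ratio divides by q (the poor only): 2.611111 / 5 = 0.5222.

0.5222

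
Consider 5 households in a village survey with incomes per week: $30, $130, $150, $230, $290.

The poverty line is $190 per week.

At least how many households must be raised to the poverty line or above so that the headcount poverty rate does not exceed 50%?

3 of the 5 households are poor, so H = 3/5 = 0.600.
A headcount ratio of at most 50% allows at most ⌊0.50 × 5⌋ = 2 poor households.
So at least 3 − 2 = 1 must be lifted.

1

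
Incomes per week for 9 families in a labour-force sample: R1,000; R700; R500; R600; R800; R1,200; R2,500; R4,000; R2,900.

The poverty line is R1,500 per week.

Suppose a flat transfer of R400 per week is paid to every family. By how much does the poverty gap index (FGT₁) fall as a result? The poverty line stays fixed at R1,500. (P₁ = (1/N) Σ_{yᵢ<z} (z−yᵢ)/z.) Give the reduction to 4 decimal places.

0.1704

Before: below the line — R500, R600, R700, R800, R1,000, R1,200; poverty gap index (FGT₁) = 0.311111.
After the R400 transfer: below the line — R900, R1,000, R1,100, R1,200, R1,400; poverty gap index (FGT₁) = 0.140741.
Reduction = 0.311111 − 0.140741 = 0.1704.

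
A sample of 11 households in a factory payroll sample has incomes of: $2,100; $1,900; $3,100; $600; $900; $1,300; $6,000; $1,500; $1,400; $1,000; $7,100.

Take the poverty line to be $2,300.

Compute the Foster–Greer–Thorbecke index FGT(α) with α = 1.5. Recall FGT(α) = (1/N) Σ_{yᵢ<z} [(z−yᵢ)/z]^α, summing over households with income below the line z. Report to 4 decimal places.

0.2155

Incomes under z: $600, $900, $1,000, $1,300, $1,400, $1,500, $1,900, $2,100 (q = 8 of N = 11).
Relative gaps: (2300−600)/2300 = 0.7391; (2300−900)/2300 = 0.6087; (2300−1000)/2300 = 0.5652; (2300−1300)/2300 = 0.4348; (2300−1400)/2300 = 0.3913; (2300−1500)/2300 = 0.3478; (2300−1900)/2300 = 0.1739; (2300−2100)/2300 = 0.0870.
Raised to α = 1.5: 0.63545; 0.47490; 0.42494; 0.28669; 0.24478; 0.20514; 0.07253; 0.02564.
Sum = 2.370054; FGT(1.5) = 2.370054 / 11 = 0.2155.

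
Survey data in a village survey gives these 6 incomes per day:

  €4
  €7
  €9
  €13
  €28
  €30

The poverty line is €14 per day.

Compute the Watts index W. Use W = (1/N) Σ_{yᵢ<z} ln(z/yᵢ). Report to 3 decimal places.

Poor units: €4, €7, €9, €13 (q = 4 of N = 6).
Log gaps: ln(14/4) = 1.2528; ln(14/7) = 0.6931; ln(14/9) = 0.4418; ln(14/13) = 0.0741.
W = 2.461851 / 6 = 0.410.

0.410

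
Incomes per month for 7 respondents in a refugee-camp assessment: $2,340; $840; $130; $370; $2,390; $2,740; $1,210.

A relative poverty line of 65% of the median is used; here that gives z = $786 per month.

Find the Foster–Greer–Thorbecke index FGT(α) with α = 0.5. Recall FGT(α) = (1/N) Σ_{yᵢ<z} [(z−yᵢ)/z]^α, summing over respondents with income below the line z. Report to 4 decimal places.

0.2344

Poor units: $130, $370 (q = 2 of N = 7).
Relative gaps: (786−130)/786 = 0.8346; (786−370)/786 = 0.5293.
Raised to α = 0.5: 0.91357; 0.72750.
Sum = 1.641072; FGT(0.5) = 1.641072 / 7 = 0.2344.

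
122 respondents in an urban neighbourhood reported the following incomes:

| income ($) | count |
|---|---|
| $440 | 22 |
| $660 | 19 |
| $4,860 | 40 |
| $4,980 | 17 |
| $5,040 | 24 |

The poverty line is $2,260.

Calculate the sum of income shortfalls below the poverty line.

$70,440

Poor units: 22×$440, 19×$660 (q = 41 of N = 122).
Individual gaps: 22×(2260−440) = 40040; 19×(2260−660) = 30400.
Aggregate gap = $70,440.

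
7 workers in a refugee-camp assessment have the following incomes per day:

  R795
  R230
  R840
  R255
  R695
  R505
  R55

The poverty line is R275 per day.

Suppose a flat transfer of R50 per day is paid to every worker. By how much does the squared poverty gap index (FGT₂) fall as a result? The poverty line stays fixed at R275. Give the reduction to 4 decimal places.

0.0414

Before: below the line — R55, R230, R255; squared poverty gap index (FGT₂) = 0.096009.
After the R50 transfer: below the line — R105; squared poverty gap index (FGT₂) = 0.054593.
Reduction = 0.096009 − 0.054593 = 0.0414.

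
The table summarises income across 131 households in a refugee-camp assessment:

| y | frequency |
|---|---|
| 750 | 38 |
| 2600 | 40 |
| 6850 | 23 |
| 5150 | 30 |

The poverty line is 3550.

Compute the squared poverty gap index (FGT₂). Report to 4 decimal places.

Incomes under z: 38×750, 40×2600 (q = 78 of N = 131).
Relative gaps: (3550−750)/3550 = 0.7887 (×38); (3550−2600)/3550 = 0.2676 (×40).
Squared: 0.6221 (×38); 0.0716 (×40).
Sum = 26.504265; P₂ = 26.504265 / 131 = 0.2023.

0.2023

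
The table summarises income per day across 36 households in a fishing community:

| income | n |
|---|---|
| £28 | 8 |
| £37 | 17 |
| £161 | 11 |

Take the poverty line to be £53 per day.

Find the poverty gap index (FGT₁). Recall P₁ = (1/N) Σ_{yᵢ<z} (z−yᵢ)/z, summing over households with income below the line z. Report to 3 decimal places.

Incomes under z: 8×£28, 17×£37 (q = 25 of N = 36).
Relative gaps: (53−28)/53 = 0.4717 (×8); (53−37)/53 = 0.3019 (×17).
Sum of shortfalls = 8.905660; P₁ averages over all N: 8.905660 / 36 = 0.247.

0.247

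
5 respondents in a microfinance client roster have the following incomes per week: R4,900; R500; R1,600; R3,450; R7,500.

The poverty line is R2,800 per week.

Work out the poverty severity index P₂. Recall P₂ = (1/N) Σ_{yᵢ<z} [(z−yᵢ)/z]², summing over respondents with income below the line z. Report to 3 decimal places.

Incomes under z: R500, R1,600 (q = 2 of N = 5).
Normalized shortfalls: (2800−500)/2800 = 0.8214; (2800−1600)/2800 = 0.4286.
Squared: 0.6747; 0.1837.
Sum = 0.858418; P₂ = 0.858418 / 5 = 0.172.

0.172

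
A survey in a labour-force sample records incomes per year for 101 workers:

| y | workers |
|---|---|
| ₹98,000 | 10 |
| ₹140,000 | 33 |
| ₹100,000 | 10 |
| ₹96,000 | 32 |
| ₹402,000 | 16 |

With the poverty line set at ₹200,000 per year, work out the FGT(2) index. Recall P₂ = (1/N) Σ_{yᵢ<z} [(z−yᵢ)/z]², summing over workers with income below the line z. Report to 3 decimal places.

Below z: 32×₹96,000, 10×₹98,000, 10×₹100,000, 33×₹140,000 (q = 85 of N = 101).
Relative gaps: (200000−96000)/200000 = 0.5200 (×32); (200000−98000)/200000 = 0.5100 (×10); (200000−100000)/200000 = 0.5000 (×10); (200000−140000)/200000 = 0.3000 (×33).
Squared: 0.2704 (×32); 0.2601 (×10); 0.2500 (×10); 0.0900 (×33).
Sum = 16.723800; P₂ = 16.723800 / 101 = 0.166.

0.166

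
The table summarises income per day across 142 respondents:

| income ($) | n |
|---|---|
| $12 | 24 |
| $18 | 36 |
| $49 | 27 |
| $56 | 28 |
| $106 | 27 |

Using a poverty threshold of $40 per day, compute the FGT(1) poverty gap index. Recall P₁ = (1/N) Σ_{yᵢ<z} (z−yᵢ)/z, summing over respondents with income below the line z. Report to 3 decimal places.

0.258

Below z: 24×$12, 36×$18 (q = 60 of N = 142).
Gap ratios (z−y)/z: (40−12)/40 = 0.7000 (×24); (40−18)/40 = 0.5500 (×36).
Sum of shortfalls = 36.600000; P₁ averages over all N: 36.600000 / 142 = 0.258.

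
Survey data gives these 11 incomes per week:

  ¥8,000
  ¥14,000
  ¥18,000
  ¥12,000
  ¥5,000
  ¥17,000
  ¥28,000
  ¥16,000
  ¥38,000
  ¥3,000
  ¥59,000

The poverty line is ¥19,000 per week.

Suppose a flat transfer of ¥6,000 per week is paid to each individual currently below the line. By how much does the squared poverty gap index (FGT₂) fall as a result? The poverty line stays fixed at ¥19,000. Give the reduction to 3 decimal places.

0.119

Before: below the line — ¥3,000, ¥5,000, ¥8,000, ¥12,000, ¥14,000, ¥16,000, ¥17,000, ¥18,000; squared poverty gap index (FGT₂) = 0.16646.
After the ¥6,000 transfer: below the line — ¥9,000, ¥11,000, ¥14,000, ¥18,000; squared poverty gap index (FGT₂) = 0.04785.
Reduction = 0.16646 − 0.04785 = 0.119.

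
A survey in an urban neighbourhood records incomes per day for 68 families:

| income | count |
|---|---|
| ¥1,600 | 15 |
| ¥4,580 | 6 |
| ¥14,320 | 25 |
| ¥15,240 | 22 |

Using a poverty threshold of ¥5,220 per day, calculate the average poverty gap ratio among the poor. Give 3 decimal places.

0.530

Below z: 15×¥1,600, 6×¥4,580 (q = 21 of N = 68).
Shortfall ratios (z−y)/z: 0.6935 (×15), 0.1226 (×6); sum = 11.137931.
The income-gap ratio divides by q (the poor only): 11.137931 / 21 = 0.530.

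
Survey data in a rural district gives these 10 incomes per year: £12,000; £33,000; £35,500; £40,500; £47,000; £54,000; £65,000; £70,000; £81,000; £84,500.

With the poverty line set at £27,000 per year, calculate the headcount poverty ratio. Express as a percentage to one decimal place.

10.0%

1 of the 10 workers have income below £27,000.
H = 1/10 = 10.0%.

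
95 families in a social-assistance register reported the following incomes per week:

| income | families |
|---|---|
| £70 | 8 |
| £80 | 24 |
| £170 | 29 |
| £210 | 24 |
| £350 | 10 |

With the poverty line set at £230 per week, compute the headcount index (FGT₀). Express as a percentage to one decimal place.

89.5%

85 of the 95 families have income below £230.
H = 85/95 = 89.5%.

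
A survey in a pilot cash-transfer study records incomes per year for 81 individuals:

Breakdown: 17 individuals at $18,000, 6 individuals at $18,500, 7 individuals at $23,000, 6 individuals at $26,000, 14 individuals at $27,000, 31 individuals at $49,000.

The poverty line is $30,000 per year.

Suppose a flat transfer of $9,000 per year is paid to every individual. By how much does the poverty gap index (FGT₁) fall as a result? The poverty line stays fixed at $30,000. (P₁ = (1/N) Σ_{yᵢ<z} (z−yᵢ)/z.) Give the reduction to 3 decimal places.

Before: below the line — 17×$18,000, 6×$18,500, 7×$23,000, 6×$26,000, 14×$27,000; poverty gap index (FGT₁) = 0.15967.
After the $9,000 transfer: below the line — 17×$27,000, 6×$27,500; poverty gap index (FGT₁) = 0.02716.
Reduction = 0.15967 − 0.02716 = 0.133.

0.133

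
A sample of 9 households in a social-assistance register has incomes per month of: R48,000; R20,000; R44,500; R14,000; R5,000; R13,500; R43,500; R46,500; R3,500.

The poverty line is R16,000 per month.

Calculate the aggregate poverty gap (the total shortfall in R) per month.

R28,000

Below z: R3,500, R5,000, R13,500, R14,000 (q = 4 of N = 9).
Individual gaps: 16000−3500 = 12500; 16000−5000 = 11000; 16000−13500 = 2500; 16000−14000 = 2000.
Aggregate gap = R28,000.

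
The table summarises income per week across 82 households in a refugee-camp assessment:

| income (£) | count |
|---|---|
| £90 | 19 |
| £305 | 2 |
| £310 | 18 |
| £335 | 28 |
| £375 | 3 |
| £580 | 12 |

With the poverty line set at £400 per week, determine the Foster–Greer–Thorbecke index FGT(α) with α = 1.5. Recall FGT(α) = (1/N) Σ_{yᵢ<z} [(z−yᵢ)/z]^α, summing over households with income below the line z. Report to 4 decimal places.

0.2073

Below z: 19×£90, 2×£305, 18×£310, 28×£335, 3×£375 (q = 70 of N = 82).
Normalized shortfalls: (400−90)/400 = 0.7750 (×19); (400−305)/400 = 0.2375 (×2); (400−310)/400 = 0.2250 (×18); (400−335)/400 = 0.1625 (×28); (400−375)/400 = 0.0625 (×3).
Raised to α = 1.5: 0.68226 (×19); 0.11574 (×2); 0.10673 (×18); 0.06551 (×28); 0.01562 (×3).
Sum = 16.996628; FGT(1.5) = 16.996628 / 82 = 0.2073.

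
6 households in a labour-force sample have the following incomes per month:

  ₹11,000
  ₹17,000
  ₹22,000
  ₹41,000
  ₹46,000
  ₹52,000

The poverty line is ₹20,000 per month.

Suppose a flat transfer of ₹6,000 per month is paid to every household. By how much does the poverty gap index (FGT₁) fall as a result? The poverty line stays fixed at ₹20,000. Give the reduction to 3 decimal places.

Before: below the line — ₹11,000, ₹17,000; poverty gap index (FGT₁) = 0.10000.
After the ₹6,000 transfer: below the line — ₹17,000; poverty gap index (FGT₁) = 0.02500.
Reduction = 0.10000 − 0.02500 = 0.075.

0.075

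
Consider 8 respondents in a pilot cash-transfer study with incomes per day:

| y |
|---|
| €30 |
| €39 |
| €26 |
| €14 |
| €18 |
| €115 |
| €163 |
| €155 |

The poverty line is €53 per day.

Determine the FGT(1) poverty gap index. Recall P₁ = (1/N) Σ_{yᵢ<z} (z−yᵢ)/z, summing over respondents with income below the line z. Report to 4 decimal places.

Below the line: €14, €18, €26, €30, €39 (q = 5 of N = 8).
Gap ratios (z−y)/z: (53−14)/53 = 0.7358; (53−18)/53 = 0.6604; (53−26)/53 = 0.5094; (53−30)/53 = 0.4340; (53−39)/53 = 0.2642.
Σ = 2.603774. Dividing by the full population N = 8 gives P₁ = 0.3255.

0.3255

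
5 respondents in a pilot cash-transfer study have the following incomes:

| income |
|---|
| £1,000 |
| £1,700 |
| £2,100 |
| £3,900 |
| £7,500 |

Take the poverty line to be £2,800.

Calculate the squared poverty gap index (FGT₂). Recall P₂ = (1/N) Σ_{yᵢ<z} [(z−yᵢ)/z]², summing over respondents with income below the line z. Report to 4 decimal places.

Below the line: £1,000, £1,700, £2,100 (q = 3 of N = 5).
Gap ratios (z−y)/z: (2800−1000)/2800 = 0.6429; (2800−1700)/2800 = 0.3929; (2800−2100)/2800 = 0.2500.
Squared: 0.4133; 0.1543; 0.0625.
Sum = 0.630102; P₂ = 0.630102 / 5 = 0.1260.

0.1260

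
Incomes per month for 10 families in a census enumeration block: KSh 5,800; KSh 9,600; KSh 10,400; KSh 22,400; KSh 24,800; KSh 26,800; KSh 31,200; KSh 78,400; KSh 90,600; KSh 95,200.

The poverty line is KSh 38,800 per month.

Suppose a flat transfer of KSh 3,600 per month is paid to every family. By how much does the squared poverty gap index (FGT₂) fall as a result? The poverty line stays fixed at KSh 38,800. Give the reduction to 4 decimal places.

Before: below the line — KSh 5,800, KSh 9,600, KSh 10,400, KSh 22,400, KSh 24,800, KSh 26,800, KSh 31,200; squared poverty gap index (FGT₂) = 0.226839.
After the KSh 3,600 transfer: below the line — KSh 9,400, KSh 13,200, KSh 14,000, KSh 26,000, KSh 28,400, KSh 30,400, KSh 34,800; squared poverty gap index (FGT₂) = 0.165621.
Reduction = 0.226839 − 0.165621 = 0.0612.

0.0612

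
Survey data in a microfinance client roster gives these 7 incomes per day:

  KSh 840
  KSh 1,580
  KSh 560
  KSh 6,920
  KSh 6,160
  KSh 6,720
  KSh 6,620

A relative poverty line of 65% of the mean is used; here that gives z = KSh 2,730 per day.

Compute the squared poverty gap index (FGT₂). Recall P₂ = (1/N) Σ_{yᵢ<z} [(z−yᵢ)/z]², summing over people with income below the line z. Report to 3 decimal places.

Incomes under z: KSh 560, KSh 840, KSh 1,580 (q = 3 of N = 7).
Gap ratios (z−y)/z: (2730−560)/2730 = 0.7949; (2730−840)/2730 = 0.6923; (2730−1580)/2730 = 0.4212.
Squared: 0.6318; 0.4793; 0.1774.
Sum = 1.288559; P₂ = 1.288559 / 7 = 0.184.

0.184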